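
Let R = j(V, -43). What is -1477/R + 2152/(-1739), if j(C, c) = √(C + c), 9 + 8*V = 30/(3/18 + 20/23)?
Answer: -2152/1739 + 2954*I*√13252954/46339 ≈ -1.2375 + 232.07*I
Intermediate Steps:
V = 2853/1144 (V = -9/8 + (30/(3/18 + 20/23))/8 = -9/8 + (30/(3*(1/18) + 20*(1/23)))/8 = -9/8 + (30/(⅙ + 20/23))/8 = -9/8 + (30/(143/138))/8 = -9/8 + (30*(138/143))/8 = -9/8 + (⅛)*(4140/143) = -9/8 + 1035/286 = 2853/1144 ≈ 2.4939)
R = I*√13252954/572 (R = √(2853/1144 - 43) = √(-46339/1144) = I*√13252954/572 ≈ 6.3644*I)
-1477/R + 2152/(-1739) = -1477*(-2*I*√13252954/46339) + 2152/(-1739) = -(-2954)*I*√13252954/46339 + 2152*(-1/1739) = 2954*I*√13252954/46339 - 2152/1739 = -2152/1739 + 2954*I*√13252954/46339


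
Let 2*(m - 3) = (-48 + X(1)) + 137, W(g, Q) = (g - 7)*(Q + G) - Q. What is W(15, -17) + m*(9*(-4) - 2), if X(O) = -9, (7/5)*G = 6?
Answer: -12031/7 ≈ -1718.7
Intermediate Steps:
G = 30/7 (G = (5/7)*6 = 30/7 ≈ 4.2857)
W(g, Q) = -Q + (-7 + g)*(30/7 + Q) (W(g, Q) = (g - 7)*(Q + 30/7) - Q = (-7 + g)*(30/7 + Q) - Q = -Q + (-7 + g)*(30/7 + Q))
m = 43 (m = 3 + ((-48 - 9) + 137)/2 = 3 + (-57 + 137)/2 = 3 + (1/2)*80 = 3 + 40 = 43)
W(15, -17) + m*(9*(-4) - 2) = (-30 - 8*(-17) + (30/7)*15 - 17*15) + 43*(9*(-4) - 2) = (-30 + 136 + 450/7 - 255) + 43*(-36 - 2) = -593/7 + 43*(-38) = -593/7 - 1634 = -12031/7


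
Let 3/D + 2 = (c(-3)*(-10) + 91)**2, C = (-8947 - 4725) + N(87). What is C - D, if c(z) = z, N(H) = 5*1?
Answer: -200071216/14639 ≈ -13667.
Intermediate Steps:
N(H) = 5
C = -13667 (C = (-8947 - 4725) + 5 = -13672 + 5 = -13667)
D = 3/14639 (D = 3/(-2 + (-3*(-10) + 91)**2) = 3/(-2 + (30 + 91)**2) = 3/(-2 + 121**2) = 3/(-2 + 14641) = 3/14639 ≈ 0.00020493)
C - D = -13667 - 1*3/14639 = -13667 - 3/14639 = -200071216/14639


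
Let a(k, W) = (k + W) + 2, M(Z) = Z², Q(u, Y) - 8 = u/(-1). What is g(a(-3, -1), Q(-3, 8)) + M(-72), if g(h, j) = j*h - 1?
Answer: 5161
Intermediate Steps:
Q(u, Y) = 8 - u (Q(u, Y) = 8 + u/(-1) = 8 + u*(-1) = 8 - u)
a(k, W) = 2 + W + k (a(k, W) = (W + k) + 2 = 2 + W + k)
g(h, j) = -1 + h*j (g(h, j) = h*j - 1 = -1 + h*j)
g(a(-3, -1), Q(-3, 8)) + M(-72) = (-1 + (2 - 1 - 3)*(8 - 1*(-3))) + (-72)² = (-1 - 2*(8 + 3)) + 5184 = (-1 - 2*11) + 5184 = (-1 - 22) + 5184 = -23 + 5184 = 5161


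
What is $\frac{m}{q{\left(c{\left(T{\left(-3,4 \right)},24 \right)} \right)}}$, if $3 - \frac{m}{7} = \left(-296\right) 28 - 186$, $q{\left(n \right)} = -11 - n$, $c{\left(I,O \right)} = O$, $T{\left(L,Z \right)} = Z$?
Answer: $- \frac{8477}{5} \approx -1695.4$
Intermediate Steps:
$m = 59339$ ($m = 21 - 7 \left(\left(-296\right) 28 - 186\right) = 21 - 7 \left(-8288 - 186\right) = 21 - -59318 = 21 + 59318 = 59339$)
$\frac{m}{q{\left(c{\left(T{\left(-3,4 \right)},24 \right)} \right)}} = \frac{59339}{-11 - 24} = \frac{59339}{-35} = 59339 \left(- \frac{1}{35}\right) = - \frac{8477}{5}$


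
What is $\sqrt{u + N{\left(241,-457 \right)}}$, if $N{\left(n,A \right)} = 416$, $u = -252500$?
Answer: $2 i \sqrt{63021} \approx 502.08 i$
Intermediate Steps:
$\sqrt{u + N{\left(241,-457 \right)}} = \sqrt{-252500 + 416} = \sqrt{-252084} = 2 i \sqrt{63021}$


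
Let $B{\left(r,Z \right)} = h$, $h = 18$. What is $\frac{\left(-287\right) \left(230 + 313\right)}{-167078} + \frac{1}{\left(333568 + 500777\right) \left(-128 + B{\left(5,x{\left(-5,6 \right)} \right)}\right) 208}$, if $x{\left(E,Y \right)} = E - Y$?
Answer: $\frac{1487487820535261}{1594743938330400} \approx 0.93274$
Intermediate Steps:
$B{\left(r,Z \right)} = 18$
$\frac{\left(-287\right) \left(230 + 313\right)}{-167078} + \frac{1}{\left(333568 + 500777\right) \left(-128 + B{\left(5,x{\left(-5,6 \right)} \right)}\right) 208} = \frac{\left(-287\right) \left(230 + 313\right)}{-167078} + \frac{1}{\left(333568 + 500777\right) \left(-128 + 18\right) 208} = \left(-287\right) 543 \left(- \frac{1}{167078}\right) + \frac{1}{834345 \left(\left(-110\right) 208\right)} = \left(-155841\right) \left(- \frac{1}{167078}\right) + \frac{1}{834345 \left(-22880\right)} = \frac{155841}{167078} + \frac{1}{834345} \left(- \frac{1}{22880}\right) = \frac{155841}{167078} - \frac{1}{19089813600} = \frac{1487487820535261}{1594743938330400}$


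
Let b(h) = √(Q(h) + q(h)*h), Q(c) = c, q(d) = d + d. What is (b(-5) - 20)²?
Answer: 445 - 120*√5 ≈ 176.67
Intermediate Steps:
q(d) = 2*d
b(h) = √(h + 2*h²) (b(h) = √(h + (2*h)*h) = √(h + 2*h²))
(b(-5) - 20)² = (√(-5*(1 + 2*(-5))) - 20)² = (√(-5*(1 - 10)) - 20)² = (√(-5*(-9)) - 20)² = (√45 - 20)² = (3*√5 - 20)² = (-20 + 3*√5)²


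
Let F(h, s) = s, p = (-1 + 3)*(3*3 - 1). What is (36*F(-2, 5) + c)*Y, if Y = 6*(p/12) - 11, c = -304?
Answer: 372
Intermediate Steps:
p = 16 (p = 2*(9 - 1) = 2*8 = 16)
Y = -3 (Y = 6*(16/12) - 11 = 6*(16*(1/12)) - 11 = 6*(4/3) - 11 = 8 - 11 = -3)
(36*F(-2, 5) + c)*Y = (36*5 - 304)*(-3) = (180 - 304)*(-3) = -124*(-3) = 372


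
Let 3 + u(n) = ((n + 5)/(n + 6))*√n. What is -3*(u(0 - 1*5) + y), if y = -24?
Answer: 81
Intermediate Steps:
u(n) = -3 + √n*(5 + n)/(6 + n) (u(n) = -3 + ((n + 5)/(n + 6))*√n = -3 + ((5 + n)/(6 + n))*√n = -3 + √n*(5 + n)/(6 + n))
-3*(u(0 - 1*5) + y) = -3*((-18 + (0 - 1*5)^(3/2) - 3*(0 - 1*5) + 5*√(0 - 1*5))/(6 + (0 - 1*5)) - 24) = -3*((-18 + (0 - 5)^(3/2) - 3*(0 - 5) + 5*√(0 - 5))/(6 + (0 - 5)) - 24) = -3*((-18 + (-5)^(3/2) - 3*(-5) + 5*√(-5))/(6 - 5) - 24) = -3*((-18 - 5*I*√5 + 15 + 5*(I*√5))/1 - 24) = -3*(1*(-18 - 5*I*√5 + 15 + 5*I*√5) - 24) = -3*(1*(-3) - 24) = -3*(-3 - 24) = -3*(-27) = 81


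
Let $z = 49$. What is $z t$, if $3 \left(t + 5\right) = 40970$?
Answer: $\frac{2006795}{3} \approx 6.6893 \cdot 10^{5}$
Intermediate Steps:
$t = \frac{40955}{3}$ ($t = -5 + \frac{1}{3} \cdot 40970 = -5 + \frac{40970}{3} = \frac{40955}{3} \approx 13652.0$)
$z t = 49 \cdot \frac{40955}{3} = \frac{2006795}{3}$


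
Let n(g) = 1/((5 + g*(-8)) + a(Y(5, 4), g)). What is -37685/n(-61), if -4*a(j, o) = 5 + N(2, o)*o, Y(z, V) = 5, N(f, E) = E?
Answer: 33049745/2 ≈ 1.6525e+7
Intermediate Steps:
a(j, o) = -5/4 - o²/4 (a(j, o) = -(5 + o*o)/4 = -(5 + o²)/4 = -5/4 - o²/4)
n(g) = 1/(15/4 - 8*g - g²/4) (n(g) = 1/((5 + g*(-8)) + (-5/4 - g²/4)) = 1/((5 - 8*g) + (-5/4 - g²/4)) = 1/(15/4 - 8*g - g²/4))
-37685/n(-61) = -37685/((-4/(-15 + (-61)² + 32*(-61)))) = -37685/((-4/(-15 + 3721 - 1952))) = -37685/((-4/1754)) = -37685/((-4*1/1754)) = -37685/(-2/877) = -37685*(-877/2) = 33049745/2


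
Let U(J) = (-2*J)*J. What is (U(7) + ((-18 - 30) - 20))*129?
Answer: -21414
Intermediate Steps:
U(J) = -2*J²
(U(7) + ((-18 - 30) - 20))*129 = (-2*7² + ((-18 - 30) - 20))*129 = (-2*49 + (-48 - 20))*129 = (-98 - 68)*129 = -166*129 = -21414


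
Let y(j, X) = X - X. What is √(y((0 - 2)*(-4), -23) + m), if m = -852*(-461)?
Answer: 2*√98193 ≈ 626.71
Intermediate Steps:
y(j, X) = 0
m = 392772
√(y((0 - 2)*(-4), -23) + m) = √(0 + 392772) = √392772 = 2*√98193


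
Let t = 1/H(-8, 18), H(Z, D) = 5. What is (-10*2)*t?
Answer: -4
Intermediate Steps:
t = 1/5 ≈ 0.20000
(-10*2)*t = -10*2*(1/5) = -20*1/5 = -4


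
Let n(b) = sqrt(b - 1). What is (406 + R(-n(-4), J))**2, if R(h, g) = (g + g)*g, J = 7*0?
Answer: 164836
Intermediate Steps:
n(b) = sqrt(-1 + b)
J = 0
R(h, g) = 2*g**2 (R(h, g) = (2*g)*g = 2*g**2)
(406 + R(-n(-4), J))**2 = (406 + 2*0**2)**2 = (406 + 2*0)**2 = (406 + 0)**2 = 406**2 = 164836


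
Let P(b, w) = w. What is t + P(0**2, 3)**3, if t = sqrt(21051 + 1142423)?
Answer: 27 + sqrt(1163474) ≈ 1105.6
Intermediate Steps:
t = sqrt(1163474) ≈ 1078.6
t + P(0**2, 3)**3 = sqrt(1163474) + 3**3 = sqrt(1163474) + 27 = 27 + sqrt(1163474)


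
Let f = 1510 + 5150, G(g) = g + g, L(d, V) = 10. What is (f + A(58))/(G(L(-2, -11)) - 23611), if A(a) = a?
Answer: -6718/23591 ≈ -0.28477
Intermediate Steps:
G(g) = 2*g
f = 6660
(f + A(58))/(G(L(-2, -11)) - 23611) = (6660 + 58)/(2*10 - 23611) = 6718/(20 - 23611) = 6718/(-23591) = 6718*(-1/23591) = -6718/23591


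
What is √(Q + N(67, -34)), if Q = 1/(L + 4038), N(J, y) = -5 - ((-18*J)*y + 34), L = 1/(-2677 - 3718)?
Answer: 14*I*√139635780491699918/25823009 ≈ 202.59*I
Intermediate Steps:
L = -1/6395 (L = 1/(-6395) = -1/6395 ≈ -0.00015637)
N(J, y) = -39 + 18*J*y (N(J, y) = -5 - (-18*J*y + 34) = -5 - (34 - 18*J*y) = -5 + (-34 + 18*J*y) = -39 + 18*J*y)
Q = 6395/25823009 (Q = 1/(-1/6395 + 4038) = 1/(25823009/6395) = 6395/25823009 ≈ 0.00024765)
√(Q + N(67, -34)) = √(6395/25823009 + (-39 + 18*67*(-34))) = √(6395/25823009 + (-39 - 41004)) = √(6395/25823009 - 41043) = √(-1059853751992/25823009) = 14*I*√139635780491699918/25823009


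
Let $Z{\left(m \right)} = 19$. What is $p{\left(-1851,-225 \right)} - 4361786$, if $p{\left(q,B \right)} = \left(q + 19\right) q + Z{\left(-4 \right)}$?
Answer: $-970735$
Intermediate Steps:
$p{\left(q,B \right)} = 19 + q \left(19 + q\right)$ ($p{\left(q,B \right)} = \left(q + 19\right) q + 19 = \left(19 + q\right) q + 19 = q \left(19 + q\right) + 19 = 19 + q \left(19 + q\right)$)
$p{\left(-1851,-225 \right)} - 4361786 = \left(19 + \left(-1851\right)^{2} + 19 \left(-1851\right)\right) - 4361786 = \left(19 + 3426201 - 35169\right) - 4361786 = 3391051 - 4361786 = -970735$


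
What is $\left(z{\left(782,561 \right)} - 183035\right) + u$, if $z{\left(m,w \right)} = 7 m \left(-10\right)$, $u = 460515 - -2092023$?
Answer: $2314763$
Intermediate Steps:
$u = 2552538$ ($u = 460515 + 2092023 = 2552538$)
$z{\left(m,w \right)} = - 70 m$
$\left(z{\left(782,561 \right)} - 183035\right) + u = \left(\left(-70\right) 782 - 183035\right) + 2552538 = \left(-54740 - 183035\right) + 2552538 = -237775 + 2552538 = 2314763$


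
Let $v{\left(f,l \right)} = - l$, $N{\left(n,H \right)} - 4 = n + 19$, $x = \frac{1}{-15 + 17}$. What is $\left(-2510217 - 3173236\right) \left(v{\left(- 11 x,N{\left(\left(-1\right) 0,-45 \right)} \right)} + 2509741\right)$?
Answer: $-14263864296254$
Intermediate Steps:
$x = \frac{1}{2} \approx 0.5$
$N{\left(n,H \right)} = 23 + n$ ($N{\left(n,H \right)} = 4 + \left(n + 19\right) = 4 + \left(19 + n\right) = 23 + n$)
$\left(-2510217 - 3173236\right) \left(v{\left(- 11 x,N{\left(\left(-1\right) 0,-45 \right)} \right)} + 2509741\right) = \left(-2510217 - 3173236\right) \left(- (23 - 0) + 2509741\right) = - 5683453 \left(- (23 + 0) + 2509741\right) = - 5683453 \left(\left(-1\right) 23 + 2509741\right) = - 5683453 \left(-23 + 2509741\right) = \left(-5683453\right) 2509718 = -14263864296254$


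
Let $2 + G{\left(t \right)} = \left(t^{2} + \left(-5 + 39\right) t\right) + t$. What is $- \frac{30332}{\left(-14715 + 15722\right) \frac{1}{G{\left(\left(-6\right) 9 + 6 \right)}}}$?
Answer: $- \frac{18866504}{1007} \approx -18735.0$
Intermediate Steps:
$G{\left(t \right)} = -2 + t^{2} + 35 t$ ($G{\left(t \right)} = -2 + \left(\left(t^{2} + \left(-5 + 39\right) t\right) + t\right) = -2 + \left(\left(t^{2} + 34 t\right) + t\right) = -2 + \left(t^{2} + 35 t\right) = -2 + t^{2} + 35 t$)
$- \frac{30332}{\left(-14715 + 15722\right) \frac{1}{G{\left(\left(-6\right) 9 + 6 \right)}}} = - \frac{30332}{\left(-14715 + 15722\right) \frac{1}{-2 + \left(\left(-6\right) 9 + 6\right)^{2} + 35 \left(\left(-6\right) 9 + 6\right)}} = - \frac{30332}{1007 \frac{1}{-2 + \left(-54 + 6\right)^{2} + 35 \left(-54 + 6\right)}} = - \frac{30332}{1007 \frac{1}{-2 + \left(-48\right)^{2} + 35 \left(-48\right)}} = - \frac{30332}{1007 \frac{1}{-2 + 2304 - 1680}} = - \frac{30332}{1007 \cdot \frac{1}{622}} = - \frac{30332}{\frac{1007}{622}} = \left(-30332\right) \frac{622}{1007} = - \frac{18866504}{1007}$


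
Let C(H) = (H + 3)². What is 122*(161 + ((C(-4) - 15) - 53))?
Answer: 11468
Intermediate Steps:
C(H) = (3 + H)²
122*(161 + ((C(-4) - 15) - 53)) = 122*(161 + (((3 - 4)² - 15) - 53)) = 122*(161 + (((-1)² - 15) - 53)) = 122*(161 + ((1 - 15) - 53)) = 122*(161 + (-14 - 53)) = 122*(161 - 67) = 122*94 = 11468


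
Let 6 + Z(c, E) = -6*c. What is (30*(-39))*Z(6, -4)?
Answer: 49140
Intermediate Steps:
Z(c, E) = -6 - 6*c
(30*(-39))*Z(6, -4) = (30*(-39))*(-6 - 6*6) = -1170*(-6 - 36) = -1170*(-42) = 49140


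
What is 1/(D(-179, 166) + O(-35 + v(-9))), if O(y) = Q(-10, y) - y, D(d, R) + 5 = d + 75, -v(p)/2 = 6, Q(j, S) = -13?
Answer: -1/75 ≈ -0.013333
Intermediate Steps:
v(p) = -12 (v(p) = -2*6 = -12)
D(d, R) = 70 + d (D(d, R) = -5 + (d + 75) = -5 + (75 + d) = 70 + d)
O(y) = -13 - y
1/(D(-179, 166) + O(-35 + v(-9))) = 1/((70 - 179) + (-13 - (-35 - 12))) = 1/(-109 + (-13 - 1*(-47))) = 1/(-109 + (-13 + 47)) = 1/(-109 + 34) = 1/(-75) = -1/75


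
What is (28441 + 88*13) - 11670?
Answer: 17915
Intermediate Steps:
(28441 + 88*13) - 11670 = (28441 + 1144) - 11670 = 29585 - 11670 = 17915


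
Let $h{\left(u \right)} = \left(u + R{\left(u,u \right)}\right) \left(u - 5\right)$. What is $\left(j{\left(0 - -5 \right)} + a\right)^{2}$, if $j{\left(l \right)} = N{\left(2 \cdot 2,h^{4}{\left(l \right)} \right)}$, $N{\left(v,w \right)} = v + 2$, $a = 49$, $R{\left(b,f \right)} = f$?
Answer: $3025$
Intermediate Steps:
$h{\left(u \right)} = 2 u \left(-5 + u\right)$ ($h{\left(u \right)} = \left(u + u\right) \left(u - 5\right) = 2 u \left(-5 + u\right)$)
$N{\left(v,w \right)} = 2 + v$
$j{\left(l \right)} = 6$ ($j{\left(l \right)} = 2 + 2 \cdot 2 = 2 + 4 = 6$)
$\left(j{\left(0 - -5 \right)} + a\right)^{2} = \left(6 + 49\right)^{2} = 55^{2} = 3025$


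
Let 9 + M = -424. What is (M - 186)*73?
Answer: -45187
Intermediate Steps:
M = -433 (M = -9 - 424 = -433)
(M - 186)*73 = (-433 - 186)*73 = -619*73 = -45187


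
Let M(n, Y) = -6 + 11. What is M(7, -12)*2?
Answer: 10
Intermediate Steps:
M(n, Y) = 5
M(7, -12)*2 = 5*2 = 10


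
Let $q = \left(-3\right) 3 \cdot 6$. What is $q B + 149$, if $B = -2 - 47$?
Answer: $2795$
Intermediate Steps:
$B = -49$ ($B = -2 - 47 = -49$)
$q = -54$ ($q = \left(-9\right) 6 = -54$)
$q B + 149 = \left(-54\right) \left(-49\right) + 149 = 2646 + 149 = 2795$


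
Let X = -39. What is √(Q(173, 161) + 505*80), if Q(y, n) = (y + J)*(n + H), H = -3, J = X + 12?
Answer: 6*√1763 ≈ 251.93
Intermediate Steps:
J = -27 (J = -39 + 12 = -27)
Q(y, n) = (-27 + y)*(-3 + n) (Q(y, n) = (y - 27)*(n - 3) = (-27 + y)*(-3 + n))
√(Q(173, 161) + 505*80) = √((81 - 27*161 - 3*173 + 161*173) + 505*80) = √((81 - 4347 - 519 + 27853) + 40400) = √(23068 + 40400) = √63468 = 6*√1763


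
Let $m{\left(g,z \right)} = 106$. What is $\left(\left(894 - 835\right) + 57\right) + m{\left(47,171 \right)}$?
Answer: $222$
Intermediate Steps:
$\left(\left(894 - 835\right) + 57\right) + m{\left(47,171 \right)} = \left(\left(894 - 835\right) + 57\right) + 106 = \left(59 + 57\right) + 106 = 116 + 106 = 222$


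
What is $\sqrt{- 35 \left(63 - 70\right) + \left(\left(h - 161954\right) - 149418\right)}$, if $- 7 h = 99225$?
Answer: $i \sqrt{325302} \approx 570.35 i$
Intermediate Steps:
$h = -14175$ ($h = \left(- \frac{1}{7}\right) 99225 = -14175$)
$\sqrt{- 35 \left(63 - 70\right) + \left(\left(h - 161954\right) - 149418\right)} = \sqrt{- 35 \left(63 - 70\right) - 325547} = \sqrt{\left(-35\right) \left(-7\right) - 325547} = \sqrt{245 - 325547} = \sqrt{-325302} = i \sqrt{325302}$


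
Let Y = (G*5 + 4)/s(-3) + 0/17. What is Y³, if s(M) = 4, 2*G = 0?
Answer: 1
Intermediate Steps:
G = 0 (G = (½)*0 = 0)
Y = 1 (Y = (0*5 + 4)/4 + 0/17 = (0 + 4)*(¼) + 0*(1/17) = 4*(¼) + 0 = 1 + 0 = 1)
Y³ = 1³ = 1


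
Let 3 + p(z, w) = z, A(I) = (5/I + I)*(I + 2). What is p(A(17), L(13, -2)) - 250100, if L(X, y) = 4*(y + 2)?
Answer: -4246165/17 ≈ -2.4977e+5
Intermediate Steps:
A(I) = (2 + I)*(I + 5/I) (A(I) = (I + 5/I)*(2 + I) = (2 + I)*(I + 5/I))
L(X, y) = 8 + 4*y (L(X, y) = 4*(2 + y) = 8 + 4*y)
p(z, w) = -3 + z
p(A(17), L(13, -2)) - 250100 = (-3 + (5 + 17² + 2*17 + 10/17)) - 250100 = (-3 + (5 + 289 + 34 + 10*(1/17))) - 250100 = (-3 + (5 + 289 + 34 + 10/17)) - 250100 = (-3 + 5586/17) - 250100 = 5535/17 - 250100 = -4246165/17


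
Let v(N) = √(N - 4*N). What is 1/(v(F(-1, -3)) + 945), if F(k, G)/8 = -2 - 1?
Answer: 105/99217 - 2*√2/297651 ≈ 0.0010488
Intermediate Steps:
F(k, G) = -24 (F(k, G) = 8*(-2 - 1) = 8*(-3) = -24)
v(N) = √3*√(-N) (v(N) = √(-3*N) = √3*√(-N))
1/(v(F(-1, -3)) + 945) = 1/(√3*√(-1*(-24)) + 945) = 1/(√3*√24 + 945) = 1/(√3*(2*√6) + 945) = 1/(6*√2 + 945) = 1/(945 + 6*√2)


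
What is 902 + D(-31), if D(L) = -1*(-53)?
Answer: 955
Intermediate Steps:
D(L) = 53
902 + D(-31) = 902 + 53 = 955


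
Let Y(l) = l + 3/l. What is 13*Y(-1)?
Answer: -52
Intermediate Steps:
13*Y(-1) = 13*(-1 + 3/(-1)) = 13*(-1 + 3*(-1)) = 13*(-1 - 3) = 13*(-4) = -52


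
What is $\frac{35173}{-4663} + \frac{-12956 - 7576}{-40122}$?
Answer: $- \frac{219245065}{31181481} \approx -7.0313$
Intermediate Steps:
$\frac{35173}{-4663} + \frac{-12956 - 7576}{-40122} = 35173 \left(- \frac{1}{4663}\right) - - \frac{3422}{6687} = - \frac{35173}{4663} + \frac{3422}{6687} = - \frac{219245065}{31181481}$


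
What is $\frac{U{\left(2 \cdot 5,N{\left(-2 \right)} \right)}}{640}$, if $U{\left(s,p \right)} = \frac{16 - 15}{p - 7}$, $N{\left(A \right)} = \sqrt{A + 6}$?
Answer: $- \frac{1}{3200} \approx -0.0003125$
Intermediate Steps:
$N{\left(A \right)} = \sqrt{6 + A}$
$U{\left(s,p \right)} = \frac{1}{-7 + p}$ ($U{\left(s,p \right)} = 1 \frac{1}{-7 + p} = \frac{1}{-7 + p}$)
$\frac{U{\left(2 \cdot 5,N{\left(-2 \right)} \right)}}{640} = \frac{1}{\left(-7 + \sqrt{6 - 2}\right) 640} = \frac{1}{-7 + \sqrt{4}} \cdot \frac{1}{640} = \frac{1}{-7 + 2} \cdot \frac{1}{640} = \frac{1}{-5} \cdot \frac{1}{640} = \left(- \frac{1}{5}\right) \frac{1}{640} = - \frac{1}{3200}$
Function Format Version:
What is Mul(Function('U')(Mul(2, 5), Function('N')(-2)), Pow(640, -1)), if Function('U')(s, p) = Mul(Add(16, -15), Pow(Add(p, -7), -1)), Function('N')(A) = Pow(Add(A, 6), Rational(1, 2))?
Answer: Rational(-1, 3200) ≈ -0.00031250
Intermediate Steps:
Function('N')(A) = Pow(Add(6, A), Rational(1, 2))
Function('U')(s, p) = Pow(Add(-7, p), -1) (Function('U')(s, p) = Mul(1, Pow(Add(-7, p), -1)) = Pow(Add(-7, p), -1))
Mul(Function('U')(Mul(2, 5), Function('N')(-2)), Pow(640, -1)) = Mul(Pow(Add(-7, Pow(Add(6, -2), Rational(1, 2))), -1), Pow(640, -1)) = Mul(Pow(Add(-7, Pow(4, Rational(1, 2))), -1), Rational(1, 640)) = Mul(Pow(Add(-7, 2), -1), Rational(1, 640)) = Mul(Pow(-5, -1), Rational(1, 640)) = Mul(Rational(-1, 5), Rational(1, 640)) = Rational(-1, 3200)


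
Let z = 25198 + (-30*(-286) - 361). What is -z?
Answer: -33417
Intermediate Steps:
z = 33417 (z = 25198 + (8580 - 361) = 25198 + 8219 = 33417)
-z = -1*33417 = -33417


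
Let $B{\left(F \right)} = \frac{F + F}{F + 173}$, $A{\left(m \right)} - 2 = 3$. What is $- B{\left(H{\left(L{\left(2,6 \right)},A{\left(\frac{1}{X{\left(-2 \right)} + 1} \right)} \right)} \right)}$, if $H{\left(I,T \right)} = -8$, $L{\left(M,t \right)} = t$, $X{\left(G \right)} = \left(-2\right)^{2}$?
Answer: $\frac{16}{165} \approx 0.09697$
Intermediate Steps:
$X{\left(G \right)} = 4$
$A{\left(m \right)} = 5$ ($A{\left(m \right)} = 2 + 3 = 5$)
$B{\left(F \right)} = \frac{2 F}{173 + F}$
$- B{\left(H{\left(L{\left(2,6 \right)},A{\left(\frac{1}{X{\left(-2 \right)} + 1} \right)} \right)} \right)} = - \frac{2 \left(-8\right)}{173 - 8} = - \frac{2 \left(-8\right)}{165} = \left(-1\right) \left(- \frac{16}{165}\right) = \frac{16}{165}$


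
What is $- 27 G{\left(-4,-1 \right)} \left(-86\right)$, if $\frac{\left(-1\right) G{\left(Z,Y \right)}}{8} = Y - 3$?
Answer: $74304$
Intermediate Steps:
$G{\left(Z,Y \right)} = 24 - 8 Y$ ($G{\left(Z,Y \right)} = - 8 \left(Y - 3\right) = - 8 \left(-3 + Y\right) = 24 - 8 Y$)
$- 27 G{\left(-4,-1 \right)} \left(-86\right) = - 27 \left(24 - -8\right) \left(-86\right) = - 27 \left(24 + 8\right) \left(-86\right) = \left(-27\right) 32 \left(-86\right) = \left(-864\right) \left(-86\right) = 74304$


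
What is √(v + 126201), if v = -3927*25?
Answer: 9*√346 ≈ 167.41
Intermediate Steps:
v = -98175
√(v + 126201) = √(-98175 + 126201) = √28026 = 9*√346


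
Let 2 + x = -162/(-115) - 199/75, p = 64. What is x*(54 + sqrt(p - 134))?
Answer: -100746/575 - 5597*I*sqrt(70)/1725 ≈ -175.21 - 27.147*I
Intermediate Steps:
x = -5597/1725 (x = -2 + (-162/(-115) - 199/75) = -2 + (-162*(-1/115) - 199*1/75) = -2 + (162/115 - 199/75) = -2 - 2147/1725 = -5597/1725 ≈ -3.2446)
x*(54 + sqrt(p - 134)) = -5597*(54 + sqrt(64 - 134))/1725 = -5597*(54 + sqrt(-70))/1725 = -5597*(54 + I*sqrt(70))/1725 = -100746/575 - 5597*I*sqrt(70)/1725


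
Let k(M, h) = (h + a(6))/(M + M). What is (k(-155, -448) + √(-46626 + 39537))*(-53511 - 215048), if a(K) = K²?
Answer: -55323154/155 - 268559*I*√7089 ≈ -3.5692e+5 - 2.2612e+7*I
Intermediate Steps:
k(M, h) = (36 + h)/(2*M) (k(M, h) = (h + 6²)/(M + M) = (h + 36)/((2*M)) = (36 + h)*(1/(2*M)) = (36 + h)/(2*M))
(k(-155, -448) + √(-46626 + 39537))*(-53511 - 215048) = ((½)*(36 - 448)/(-155) + √(-46626 + 39537))*(-53511 - 215048) = ((½)*(-1/155)*(-412) + √(-7089))*(-268559) = (206/155 + I*√7089)*(-268559) = -55323154/155 - 268559*I*√7089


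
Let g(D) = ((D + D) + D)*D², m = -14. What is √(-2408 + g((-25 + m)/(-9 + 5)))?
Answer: √23845/8 ≈ 19.302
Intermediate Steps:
g(D) = 3*D³ (g(D) = (2*D + D)*D² = (3*D)*D² = 3*D³)
√(-2408 + g((-25 + m)/(-9 + 5))) = √(-2408 + 3*((-25 - 14)/(-9 + 5))³) = √(-2408 + 3*(-39/(-4))³) = √(-2408 + 3*(-39*(-¼))³) = √(-2408 + 3*(39/4)³) = √(-2408 + 3*(59319/64)) = √(-2408 + 177957/64) = √(23845/64) = √23845/8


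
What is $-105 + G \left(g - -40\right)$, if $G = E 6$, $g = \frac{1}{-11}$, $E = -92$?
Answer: $- \frac{243483}{11} \approx -22135.0$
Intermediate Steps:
$g = - \frac{1}{11} \approx -0.090909$
$G = -552$ ($G = \left(-92\right) 6 = -552$)
$-105 + G \left(g - -40\right) = -105 - 552 \left(- \frac{1}{11} - -40\right) = -105 - 552 \left(- \frac{1}{11} + 40\right) = -105 - \frac{242328}{11} = - \frac{243483}{11}$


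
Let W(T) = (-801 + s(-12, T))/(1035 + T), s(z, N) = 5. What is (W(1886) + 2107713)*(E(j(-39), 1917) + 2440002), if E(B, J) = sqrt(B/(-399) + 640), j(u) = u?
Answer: 15022186773137754/2921 + 879518411*sqrt(11322689)/55499 ≈ 5.1429e+12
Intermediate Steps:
W(T) = -796/(1035 + T) (W(T) = (-801 + 5)/(1035 + T) = -796/(1035 + T))
E(B, J) = sqrt(640 - B/399) (E(B, J) = sqrt(B*(-1/399) + 640) = sqrt(-B/399 + 640) = sqrt(640 - B/399))
(W(1886) + 2107713)*(E(j(-39), 1917) + 2440002) = (-796/(1035 + 1886) + 2107713)*(sqrt(101888640 - 399*(-39))/399 + 2440002) = (-796/2921 + 2107713)*(sqrt(101888640 + 15561)/399 + 2440002) = (-796*1/2921 + 2107713)*(sqrt(101904201)/399 + 2440002) = (-796/2921 + 2107713)*((3*sqrt(11322689))/399 + 2440002) = 6156628877*(sqrt(11322689)/133 + 2440002)/2921 = 6156628877*(2440002 + sqrt(11322689)/133)/2921 = 15022186773137754/2921 + 879518411*sqrt(11322689)/55499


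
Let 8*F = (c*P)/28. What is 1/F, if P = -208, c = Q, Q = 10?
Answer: -7/65 ≈ -0.10769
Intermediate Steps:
c = 10
F = -65/7 (F = ((10*(-208))/28)/8 = ((1/28)*(-2080))/8 = (1/8)*(-520/7) = -65/7 ≈ -9.2857)
1/F = 1/(-65/7) = -7/65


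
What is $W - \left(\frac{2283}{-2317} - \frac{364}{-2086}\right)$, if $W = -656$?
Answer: $- \frac{226192923}{345233} \approx -655.19$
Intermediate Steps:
$W - \left(\frac{2283}{-2317} - \frac{364}{-2086}\right) = -656 - \left(\frac{2283}{-2317} - \frac{364}{-2086}\right) = -656 - \left(2283 \left(- \frac{1}{2317}\right) - - \frac{26}{149}\right) = -656 - \left(- \frac{2283}{2317} + \frac{26}{149}\right) = -656 - - \frac{279925}{345233} = -656 + \frac{279925}{345233} = - \frac{226192923}{345233}$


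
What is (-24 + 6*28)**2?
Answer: 20736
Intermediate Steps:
(-24 + 6*28)**2 = (-24 + 168)**2 = 144**2 = 20736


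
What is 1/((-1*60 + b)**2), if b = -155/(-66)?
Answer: 4356/14478025 ≈ 0.00030087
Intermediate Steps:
b = 155/66 (b = -155*(-1/66) = 155/66 ≈ 2.3485)
1/((-1*60 + b)**2) = 1/((-1*60 + 155/66)**2) = 1/((-60 + 155/66)**2) = 1/((-3805/66)**2) = 1/(14478025/4356) = 4356/14478025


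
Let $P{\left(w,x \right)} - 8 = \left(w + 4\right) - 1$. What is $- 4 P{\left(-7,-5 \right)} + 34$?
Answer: $18$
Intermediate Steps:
$P{\left(w,x \right)} = 11 + w$ ($P{\left(w,x \right)} = 8 + \left(\left(w + 4\right) - 1\right) = 8 + \left(\left(4 + w\right) - 1\right) = 8 + \left(3 + w\right) = 11 + w$)
$- 4 P{\left(-7,-5 \right)} + 34 = - 4 \left(11 - 7\right) + 34 = \left(-4\right) 4 + 34 = -16 + 34 = 18$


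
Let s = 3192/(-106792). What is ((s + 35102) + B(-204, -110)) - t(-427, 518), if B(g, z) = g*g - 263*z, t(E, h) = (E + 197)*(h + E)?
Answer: 241384189/1907 ≈ 1.2658e+5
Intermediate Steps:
t(E, h) = (197 + E)*(E + h)
B(g, z) = g² - 263*z
s = -57/1907 (s = 3192*(-1/106792) = -57/1907 ≈ -0.029890)
((s + 35102) + B(-204, -110)) - t(-427, 518) = ((-57/1907 + 35102) + ((-204)² - 263*(-110))) - ((-427)² + 197*(-427) + 197*518 - 427*518) = (66939457/1907 + (41616 + 28930)) - (182329 - 84119 + 102046 - 221186) = (66939457/1907 + 70546) - 1*(-20930) = 201470679/1907 + 20930 = 241384189/1907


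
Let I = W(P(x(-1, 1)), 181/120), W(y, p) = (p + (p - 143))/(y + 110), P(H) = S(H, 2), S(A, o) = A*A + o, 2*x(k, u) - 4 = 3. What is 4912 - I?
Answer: 36627359/7455 ≈ 4913.1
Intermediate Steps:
x(k, u) = 7/2 (x(k, u) = 2 + (½)*3 = 2 + 3/2 = 7/2)
S(A, o) = o + A² (S(A, o) = A² + o = o + A²)
P(H) = 2 + H²
W(y, p) = (-143 + 2*p)/(110 + y) (W(y, p) = (p + (-143 + p))/(110 + y) = (-143 + 2*p)/(110 + y))
I = -8399/7455 (I = (-143 + 2*(181/120))/(110 + (2 + (7/2)²)) = (-143 + 2*(181*(1/120)))/(110 + (2 + 49/4)) = (-143 + 2*(181/120))/(110 + 57/4) = (-143 + 181/60)/(497/4) = (4/497)*(-8399/60) = -8399/7455 ≈ -1.1266)
4912 - I = 4912 - 1*(-8399/7455) = 4912 + 8399/7455 = 36627359/7455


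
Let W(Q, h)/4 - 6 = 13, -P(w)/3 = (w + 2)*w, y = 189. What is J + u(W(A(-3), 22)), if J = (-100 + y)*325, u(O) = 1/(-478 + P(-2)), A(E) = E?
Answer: 13826149/478 ≈ 28925.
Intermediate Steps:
P(w) = -3*w*(2 + w) (P(w) = -3*(w + 2)*w = -3*(2 + w)*w = -3*w*(2 + w))
W(Q, h) = 76 (W(Q, h) = 24 + 4*13 = 24 + 52 = 76)
u(O) = -1/478 (u(O) = 1/(-478 - 3*(-2)*(2 - 2)) = 1/(-478 - 3*(-2)*0) = 1/(-478 + 0) = 1/(-478) = -1/478)
J = 28925 (J = (-100 + 189)*325 = 89*325 = 28925)
J + u(W(A(-3), 22)) = 28925 - 1/478 = 13826149/478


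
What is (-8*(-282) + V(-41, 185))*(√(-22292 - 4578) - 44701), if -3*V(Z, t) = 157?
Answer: -295518311/3 + 6611*I*√26870/3 ≈ -9.8506e+7 + 3.6123e+5*I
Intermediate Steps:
V(Z, t) = -157/3 (V(Z, t) = -⅓*157 = -157/3)
(-8*(-282) + V(-41, 185))*(√(-22292 - 4578) - 44701) = (-8*(-282) - 157/3)*(√(-22292 - 4578) - 44701) = (2256 - 157/3)*(√(-26870) - 44701) = 6611*(I*√26870 - 44701)/3 = 6611*(-44701 + I*√26870)/3 = -295518311/3 + 6611*I*√26870/3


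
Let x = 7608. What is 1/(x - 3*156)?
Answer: 1/7140 ≈ 0.00014006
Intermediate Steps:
1/(x - 3*156) = 1/(7608 - 3*156) = 1/(7608 - 468) = 1/7140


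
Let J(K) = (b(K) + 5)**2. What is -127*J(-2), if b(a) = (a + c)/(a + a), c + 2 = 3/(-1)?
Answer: -92583/16 ≈ -5786.4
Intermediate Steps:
c = -5 (c = -2 + 3/(-1) = -2 + 3*(-1) = -2 - 3 = -5)
b(a) = (-5 + a)/(2*a) (b(a) = (a - 5)/(a + a) = (-5 + a)/((2*a)) = (-5 + a)*(1/(2*a)) = (-5 + a)/(2*a))
J(K) = (5 + (-5 + K)/(2*K))**2 (J(K) = ((-5 + K)/(2*K) + 5)**2 = (5 + (-5 + K)/(2*K))**2)
-127*J(-2) = -127*(-5 + 11*(-2))**2/(4*(-2)**2) = -127*(-5 - 22)**2/(4*4) = -127*(-27)**2/(4*4) = -127*729/(4*4) = -127*729/16 = -92583/16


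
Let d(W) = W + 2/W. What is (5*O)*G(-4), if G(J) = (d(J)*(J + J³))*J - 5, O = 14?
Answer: -86030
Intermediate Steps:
G(J) = -5 + J*(J + J³)*(J + 2/J) (G(J) = ((J + 2/J)*(J + J³))*J - 5 = ((J + J³)*(J + 2/J))*J - 5 = J*(J + J³)*(J + 2/J) - 5 = -5 + J*(J + J³)*(J + 2/J))
(5*O)*G(-4) = (5*14)*(-5 + (-4)⁵ + 2*(-4) + 3*(-4)³) = 70*(-5 - 1024 - 8 + 3*(-64)) = 70*(-5 - 1024 - 8 - 192) = 70*(-1229) = -86030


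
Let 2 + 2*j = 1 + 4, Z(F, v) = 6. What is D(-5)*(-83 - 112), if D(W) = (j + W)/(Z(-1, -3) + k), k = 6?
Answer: 455/8 ≈ 56.875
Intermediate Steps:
j = 3/2 (j = -1 + (1 + 4)/2 = -1 + (1/2)*5 = -1 + 5/2 = 3/2 ≈ 1.5000)
D(W) = 1/8 + W/12 (D(W) = (3/2 + W)/(6 + 6) = (3/2 + W)/12 = (3/2 + W)*(1/12) = 1/8 + W/12)
D(-5)*(-83 - 112) = (1/8 + (1/12)*(-5))*(-83 - 112) = (1/8 - 5/12)*(-195) = -7/24*(-195) = 455/8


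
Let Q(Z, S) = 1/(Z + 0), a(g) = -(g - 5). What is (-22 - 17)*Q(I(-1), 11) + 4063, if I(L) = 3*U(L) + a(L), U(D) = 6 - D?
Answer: 36554/9 ≈ 4061.6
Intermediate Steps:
a(g) = 5 - g (a(g) = -(-5 + g) = 5 - g)
I(L) = 23 - 4*L (I(L) = 3*(6 - L) + (5 - L) = (18 - 3*L) + (5 - L) = 23 - 4*L)
Q(Z, S) = 1/Z
(-22 - 17)*Q(I(-1), 11) + 4063 = (-22 - 17)/(23 - 4*(-1)) + 4063 = -39/(23 + 4) + 4063 = -39/27 + 4063 = -39*1/27 + 4063 = -13/9 + 4063 = 36554/9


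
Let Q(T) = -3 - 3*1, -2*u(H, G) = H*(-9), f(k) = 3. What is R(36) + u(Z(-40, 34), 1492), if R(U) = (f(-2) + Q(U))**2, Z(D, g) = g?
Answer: 162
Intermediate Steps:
u(H, G) = 9*H/2 (u(H, G) = -H*(-9)/2 = -(-9)*H/2 = 9*H/2)
Q(T) = -6 (Q(T) = -3 - 3 = -6)
R(U) = 9 (R(U) = (3 - 6)**2 = (-3)**2 = 9)
R(36) + u(Z(-40, 34), 1492) = 9 + (9/2)*34 = 9 + 153 = 162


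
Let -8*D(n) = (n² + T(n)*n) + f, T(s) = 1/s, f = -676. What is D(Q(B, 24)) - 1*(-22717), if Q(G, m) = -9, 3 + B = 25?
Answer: 91165/4 ≈ 22791.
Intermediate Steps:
B = 22 (B = -3 + 25 = 22)
D(n) = 675/8 - n²/8 (D(n) = -((n² + n/n) - 676)/8 = -((n² + 1) - 676)/8 = -((1 + n²) - 676)/8 = -(-675 + n²)/8 = 675/8 - n²/8)
D(Q(B, 24)) - 1*(-22717) = (675/8 - ⅛*(-9)²) - 1*(-22717) = (675/8 - ⅛*81) + 22717 = (675/8 - 81/8) + 22717 = 297/4 + 22717 = 91165/4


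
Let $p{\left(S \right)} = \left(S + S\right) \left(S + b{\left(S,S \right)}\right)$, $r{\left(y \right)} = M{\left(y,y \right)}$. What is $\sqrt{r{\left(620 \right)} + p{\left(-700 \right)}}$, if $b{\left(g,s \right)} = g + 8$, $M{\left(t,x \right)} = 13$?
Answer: $\sqrt{1948813} \approx 1396.0$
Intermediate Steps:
$b{\left(g,s \right)} = 8 + g$
$r{\left(y \right)} = 13$
$p{\left(S \right)} = 2 S \left(8 + 2 S\right)$ ($p{\left(S \right)} = \left(S + S\right) \left(S + \left(8 + S\right)\right) = 2 S \left(8 + 2 S\right)$)
$\sqrt{r{\left(620 \right)} + p{\left(-700 \right)}} = \sqrt{13 + 4 \left(-700\right) \left(4 - 700\right)} = \sqrt{13 + 4 \left(-700\right) \left(-696\right)} = \sqrt{13 + 1948800} = \sqrt{1948813}$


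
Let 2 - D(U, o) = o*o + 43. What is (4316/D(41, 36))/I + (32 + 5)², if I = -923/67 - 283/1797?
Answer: 767776298015/560735126 ≈ 1369.2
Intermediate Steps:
D(U, o) = -41 - o² (D(U, o) = 2 - (o*o + 43) = 2 - (o² + 43) = 2 - (43 + o²) = 2 + (-43 - o²) = -41 - o²)
I = -1677592/120399 (I = -923*1/67 - 283*1/1797 = -923/67 - 283/1797 = -1677592/120399 ≈ -13.934)
(4316/D(41, 36))/I + (32 + 5)² = (4316/(-41 - 1*36²))/(-1677592/120399) + (32 + 5)² = (4316/(-41 - 1*1296))*(-120399/1677592) + 37² = (4316/(-41 - 1296))*(-120399/1677592) + 1369 = (4316/(-1337))*(-120399/1677592) + 1369 = (4316*(-1/1337))*(-120399/1677592) + 1369 = -4316/1337*(-120399/1677592) + 1369 = 129910521/560735126 + 1369 = 767776298015/560735126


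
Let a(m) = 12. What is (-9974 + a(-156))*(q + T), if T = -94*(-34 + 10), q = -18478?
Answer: 161603564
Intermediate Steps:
T = 2256 (T = -94*(-24) = 2256)
(-9974 + a(-156))*(q + T) = (-9974 + 12)*(-18478 + 2256) = -9962*(-16222) = 161603564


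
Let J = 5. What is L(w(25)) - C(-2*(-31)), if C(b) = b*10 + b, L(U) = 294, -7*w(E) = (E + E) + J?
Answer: -388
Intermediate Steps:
w(E) = -5/7 - 2*E/7 (w(E) = -((E + E) + 5)/7 = -(2*E + 5)/7 = -(5 + 2*E)/7 = -5/7 - 2*E/7)
C(b) = 11*b (C(b) = 10*b + b = 11*b)
L(w(25)) - C(-2*(-31)) = 294 - 11*(-2*(-31)) = 294 - 11*62 = 294 - 1*682 = 294 - 682 = -388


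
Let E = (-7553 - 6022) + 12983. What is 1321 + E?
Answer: 729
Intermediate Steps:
E = -592 (E = -13575 + 12983 = -592)
1321 + E = 1321 - 592 = 729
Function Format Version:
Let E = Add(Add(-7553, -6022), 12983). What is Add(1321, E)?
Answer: 729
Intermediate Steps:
E = -592 (E = Add(-13575, 12983) = -592)
Add(1321, E) = Add(1321, -592) = 729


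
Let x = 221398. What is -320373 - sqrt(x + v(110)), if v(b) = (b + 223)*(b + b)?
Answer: -320373 - sqrt(294658) ≈ -3.2092e+5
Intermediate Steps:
v(b) = 2*b*(223 + b) (v(b) = (223 + b)*(2*b) = 2*b*(223 + b))
-320373 - sqrt(x + v(110)) = -320373 - sqrt(221398 + 2*110*(223 + 110)) = -320373 - sqrt(221398 + 2*110*333) = -320373 - sqrt(221398 + 73260) = -320373 - sqrt(294658)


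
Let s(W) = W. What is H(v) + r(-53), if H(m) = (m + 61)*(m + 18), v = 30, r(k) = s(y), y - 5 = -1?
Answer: 4372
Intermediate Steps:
y = 4 (y = 5 - 1 = 4)
r(k) = 4
H(m) = (18 + m)*(61 + m) (H(m) = (61 + m)*(18 + m) = (18 + m)*(61 + m))
H(v) + r(-53) = (1098 + 30**2 + 79*30) + 4 = (1098 + 900 + 2370) + 4 = 4368 + 4 = 4372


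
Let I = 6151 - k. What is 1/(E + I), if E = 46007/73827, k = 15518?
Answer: -5679/53191654 ≈ -0.00010676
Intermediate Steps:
E = 3539/5679 (E = 46007*(1/73827) = 3539/5679 ≈ 0.62317)
I = -9367 (I = 6151 - 1*15518 = 6151 - 15518 = -9367)
1/(E + I) = 1/(3539/5679 - 9367) = 1/(-53191654/5679) = -5679/53191654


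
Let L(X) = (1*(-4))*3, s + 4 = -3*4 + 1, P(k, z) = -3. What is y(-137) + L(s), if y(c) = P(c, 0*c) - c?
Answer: 122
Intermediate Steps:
s = -15 (s = -4 + (-3*4 + 1) = -4 + (-12 + 1) = -4 - 11 = -15)
y(c) = -3 - c
L(X) = -12 (L(X) = -4*3 = -12)
y(-137) + L(s) = (-3 - 1*(-137)) - 12 = (-3 + 137) - 12 = 134 - 12 = 122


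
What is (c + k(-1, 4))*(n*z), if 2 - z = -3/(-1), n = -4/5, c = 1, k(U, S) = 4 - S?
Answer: ⅘ ≈ 0.80000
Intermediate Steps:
n = -⅘ (n = -4*⅕ = -⅘ ≈ -0.80000)
z = -1 (z = 2 - (-3)/(-1) = 2 - (-3)*(-1) = 2 - 1*3 = 2 - 3 = -1)
(c + k(-1, 4))*(n*z) = (1 + (4 - 1*4))*(-⅘*(-1)) = (1 + (4 - 4))*(⅘) = (1 + 0)*(⅘) = 1*(⅘) = ⅘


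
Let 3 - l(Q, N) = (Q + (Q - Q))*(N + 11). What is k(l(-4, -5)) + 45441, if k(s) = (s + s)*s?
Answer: 46899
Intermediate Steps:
l(Q, N) = 3 - Q*(11 + N) (l(Q, N) = 3 - (Q + (Q - Q))*(N + 11) = 3 - (Q + 0)*(11 + N) = 3 - Q*(11 + N))
k(s) = 2*s**2 (k(s) = (2*s)*s = 2*s**2)
k(l(-4, -5)) + 45441 = 2*(3 - 11*(-4) - 1*(-5)*(-4))**2 + 45441 = 2*(3 + 44 - 20)**2 + 45441 = 2*27**2 + 45441 = 2*729 + 45441 = 1458 + 45441 = 46899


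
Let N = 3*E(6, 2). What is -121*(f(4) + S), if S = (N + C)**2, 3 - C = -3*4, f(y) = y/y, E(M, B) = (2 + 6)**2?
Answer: -5184850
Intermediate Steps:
E(M, B) = 64 (E(M, B) = 8**2 = 64)
f(y) = 1
C = 15 (C = 3 - (-3)*4 = 3 - 1*(-12) = 3 + 12 = 15)
N = 192 (N = 3*64 = 192)
S = 42849 (S = (192 + 15)**2 = 207**2 = 42849)
-121*(f(4) + S) = -121*(1 + 42849) = -121*42850 = -5184850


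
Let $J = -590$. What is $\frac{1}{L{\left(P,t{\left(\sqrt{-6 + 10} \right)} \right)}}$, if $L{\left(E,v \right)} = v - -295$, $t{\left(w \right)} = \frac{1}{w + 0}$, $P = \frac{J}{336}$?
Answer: $\frac{2}{591} \approx 0.0033841$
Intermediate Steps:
$P = - \frac{295}{168}$ ($P = - \frac{590}{336} = \left(-590\right) \frac{1}{336} = - \frac{295}{168} \approx -1.756$)
$t{\left(w \right)} = \frac{1}{w}$
$L{\left(E,v \right)} = 295 + v$ ($L{\left(E,v \right)} = v + 295 = 295 + v$)
$\frac{1}{L{\left(P,t{\left(\sqrt{-6 + 10} \right)} \right)}} = \frac{1}{295 + \frac{1}{\sqrt{-6 + 10}}} = \frac{1}{295 + \frac{1}{\sqrt{4}}} = \frac{1}{295 + \frac{1}{2}} = \frac{1}{\frac{591}{2}} = \frac{2}{591}$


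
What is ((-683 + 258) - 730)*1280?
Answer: -1478400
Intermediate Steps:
((-683 + 258) - 730)*1280 = (-425 - 730)*1280 = -1155*1280 = -1478400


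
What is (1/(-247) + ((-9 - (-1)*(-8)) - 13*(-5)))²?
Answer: 140541025/61009 ≈ 2303.6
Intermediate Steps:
(1/(-247) + ((-9 - (-1)*(-8)) - 13*(-5)))² = (-1/247 + ((-9 - 1*8) + 65))² = (-1/247 + ((-9 - 8) + 65))² = (-1/247 + (-17 + 65))² = (-1/247 + 48)² = (11855/247)² = 140541025/61009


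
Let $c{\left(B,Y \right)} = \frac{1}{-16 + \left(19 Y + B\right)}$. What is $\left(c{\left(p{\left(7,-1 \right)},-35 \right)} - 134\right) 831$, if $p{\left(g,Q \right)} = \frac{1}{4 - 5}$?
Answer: $- \frac{75944259}{682} \approx -1.1136 \cdot 10^{5}$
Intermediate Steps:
$p{\left(g,Q \right)} = -1$ ($p{\left(g,Q \right)} = \frac{1}{-1} = -1$)
$c{\left(B,Y \right)} = \frac{1}{-16 + B + 19 Y}$ ($c{\left(B,Y \right)} = \frac{1}{-16 + \left(B + 19 Y\right)} = \frac{1}{-16 + B + 19 Y}$)
$\left(c{\left(p{\left(7,-1 \right)},-35 \right)} - 134\right) 831 = \left(\frac{1}{-16 - 1 + 19 \left(-35\right)} - 134\right) 831 = \left(\frac{1}{-16 - 1 - 665} - 134\right) 831 = \left(\frac{1}{-682} - 134\right) 831 = \left(- \frac{1}{682} - 134\right) 831 = \left(- \frac{91389}{682}\right) 831 = - \frac{75944259}{682}$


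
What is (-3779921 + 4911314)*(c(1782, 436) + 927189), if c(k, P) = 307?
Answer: 1049362481928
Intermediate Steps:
(-3779921 + 4911314)*(c(1782, 436) + 927189) = (-3779921 + 4911314)*(307 + 927189) = 1131393*927496 = 1049362481928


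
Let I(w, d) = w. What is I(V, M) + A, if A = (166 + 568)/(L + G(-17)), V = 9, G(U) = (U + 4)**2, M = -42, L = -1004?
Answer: 6781/835 ≈ 8.1210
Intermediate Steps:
G(U) = (4 + U)**2
A = -734/835 (A = (166 + 568)/(-1004 + (4 - 17)**2) = 734/(-1004 + (-13)**2) = 734/(-1004 + 169) = 734/(-835) = 734*(-1/835) = -734/835 ≈ -0.87904)
I(V, M) + A = 9 - 734/835 = 6781/835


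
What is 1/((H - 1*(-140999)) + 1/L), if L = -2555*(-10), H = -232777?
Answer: -25550/2344927899 ≈ -1.0896e-5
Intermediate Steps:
L = 25550
1/((H - 1*(-140999)) + 1/L) = 1/((-232777 - 1*(-140999)) + 1/25550) = 1/((-232777 + 140999) + 1/25550) = 1/(-91778 + 1/25550) = 1/(-2344927899/25550) = -25550/2344927899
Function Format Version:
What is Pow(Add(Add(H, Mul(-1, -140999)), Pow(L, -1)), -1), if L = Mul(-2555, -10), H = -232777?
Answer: Rational(-25550, 2344927899) ≈ -1.0896e-5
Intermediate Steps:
L = 25550
Pow(Add(Add(H, Mul(-1, -140999)), Pow(L, -1)), -1) = Pow(Add(Add(-232777, Mul(-1, -140999)), Pow(25550, -1)), -1) = Pow(Add(Add(-232777, 140999), Rational(1, 25550)), -1) = Pow(Add(-91778, Rational(1, 25550)), -1) = Pow(Rational(-2344927899, 25550), -1) = Rational(-25550, 2344927899)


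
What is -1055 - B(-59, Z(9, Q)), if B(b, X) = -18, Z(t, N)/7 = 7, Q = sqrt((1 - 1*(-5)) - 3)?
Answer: -1037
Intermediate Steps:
Q = sqrt(3) (Q = sqrt((1 + 5) - 3) = sqrt(6 - 3) = sqrt(3) ≈ 1.7320)
Z(t, N) = 49 (Z(t, N) = 7*7 = 49)
-1055 - B(-59, Z(9, Q)) = -1055 - 1*(-18) = -1055 + 18 = -1037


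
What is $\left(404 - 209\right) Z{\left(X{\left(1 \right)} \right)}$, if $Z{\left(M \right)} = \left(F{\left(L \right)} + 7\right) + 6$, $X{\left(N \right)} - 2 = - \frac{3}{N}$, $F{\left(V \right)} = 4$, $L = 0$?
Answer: $3315$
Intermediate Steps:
$X{\left(N \right)} = 2 - \frac{3}{N}$
$Z{\left(M \right)} = 17$ ($Z{\left(M \right)} = \left(4 + 7\right) + 6 = 11 + 6 = 17$)
$\left(404 - 209\right) Z{\left(X{\left(1 \right)} \right)} = \left(404 - 209\right) 17 = 195 \cdot 17 = 3315$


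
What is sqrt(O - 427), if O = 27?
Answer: 20*I ≈ 20.0*I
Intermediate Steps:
sqrt(O - 427) = sqrt(27 - 427) = sqrt(-400) = 20*I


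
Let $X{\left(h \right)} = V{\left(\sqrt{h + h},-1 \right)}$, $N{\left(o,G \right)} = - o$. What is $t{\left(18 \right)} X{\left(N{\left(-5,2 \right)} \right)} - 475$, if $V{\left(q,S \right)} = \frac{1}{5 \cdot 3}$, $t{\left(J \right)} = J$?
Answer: $- \frac{2369}{5} \approx -473.8$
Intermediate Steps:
$V{\left(q,S \right)} = \frac{1}{15}$
$X{\left(h \right)} = \frac{1}{15}$
$t{\left(18 \right)} X{\left(N{\left(-5,2 \right)} \right)} - 475 = 18 \cdot \frac{1}{15} - 475 = \frac{6}{5} - 475 = - \frac{2369}{5}$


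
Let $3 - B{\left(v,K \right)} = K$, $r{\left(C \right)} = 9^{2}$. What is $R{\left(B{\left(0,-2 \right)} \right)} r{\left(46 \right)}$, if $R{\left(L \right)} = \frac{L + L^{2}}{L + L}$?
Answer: $243$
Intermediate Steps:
$r{\left(C \right)} = 81$
$B{\left(v,K \right)} = 3 - K$
$R{\left(L \right)} = \frac{L + L^{2}}{2 L}$
$R{\left(B{\left(0,-2 \right)} \right)} r{\left(46 \right)} = \left(\frac{1}{2} + \frac{3 - -2}{2}\right) 81 = \left(\frac{1}{2} + \frac{3 + 2}{2}\right) 81 = \left(\frac{1}{2} + \frac{1}{2} \cdot 5\right) 81 = \left(\frac{1}{2} + \frac{5}{2}\right) 81 = 3 \cdot 81 = 243$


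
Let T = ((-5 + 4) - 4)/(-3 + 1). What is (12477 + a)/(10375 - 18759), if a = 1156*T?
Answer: -15367/8384 ≈ -1.8329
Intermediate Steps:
T = 5/2 (T = (-1 - 4)/(-2) = -5*(-½) = 5/2 ≈ 2.5000)
a = 2890 (a = 1156*(5/2) = 2890)
(12477 + a)/(10375 - 18759) = (12477 + 2890)/(10375 - 18759) = 15367/(-8384) = 15367*(-1/8384) = -15367/8384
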